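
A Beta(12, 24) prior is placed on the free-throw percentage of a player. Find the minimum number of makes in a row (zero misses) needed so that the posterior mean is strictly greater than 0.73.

k = 53

After k makes and 0 misses the posterior is Beta(12+k, 24), with mean (12+k)/(12+24+k).
Set (12+k)/(36+k) > 0.73 and solve: k > (0.73·36 − 12)/(1 − 0.73) = 52.889.
The smallest integer exceeding 52.889 is 53, and checking k=53: (65)/(89) = 0.7303 > 0.73.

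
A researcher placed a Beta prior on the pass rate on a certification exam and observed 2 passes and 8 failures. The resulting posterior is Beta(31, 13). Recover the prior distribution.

A Beta(α, β) prior with s successes and f failures in binomial data gives a Beta(α+s, β+f) posterior.
So α = 31 − 2 = 29 and β = 13 − 8 = 5.

Beta(29, 5)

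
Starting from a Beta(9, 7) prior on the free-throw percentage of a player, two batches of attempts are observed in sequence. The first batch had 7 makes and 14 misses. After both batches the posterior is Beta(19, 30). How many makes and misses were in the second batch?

3 makes and 9 misses

Because Beta–binomial updating is additive in the counts, the combined data contributed (α_post−α_prior, β_post−β_prior) successes and failures.
Total across both batches: 19−9=10 makes, 30−7=23 misses.
Subtract the first batch: 10−7=3 makes and 23−14=9 misses.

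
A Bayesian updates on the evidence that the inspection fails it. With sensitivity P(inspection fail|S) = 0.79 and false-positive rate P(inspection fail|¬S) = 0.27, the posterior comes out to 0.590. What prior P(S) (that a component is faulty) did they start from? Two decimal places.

In odds form, posterior odds = prior odds × likelihood ratio, so prior odds = posterior odds ÷ LR.
Posterior odds = 0.590/(1−0.590) = 1.4390. LR = 0.79/0.27 = 2.9259.
Prior odds = 1.4390/2.9259 = 0.4918, so P(S) = 0.4918/(1+0.4918) ≈ 0.33.

P(S) = 0.33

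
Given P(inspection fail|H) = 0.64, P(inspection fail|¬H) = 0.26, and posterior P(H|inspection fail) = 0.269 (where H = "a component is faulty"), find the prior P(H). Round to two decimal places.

P(H) = 0.13

In odds form, posterior odds = prior odds × likelihood ratio, so prior odds = posterior odds ÷ LR.
Posterior odds = 0.269/(1−0.269) = 0.3680. LR = 0.64/0.26 = 2.4615.
Prior odds = 0.3680/2.4615 = 0.1495, so P(H) = 0.1495/(1+0.1495) ≈ 0.13.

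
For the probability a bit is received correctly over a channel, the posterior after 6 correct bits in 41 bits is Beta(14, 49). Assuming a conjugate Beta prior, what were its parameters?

Beta(8, 14)

Beta is conjugate to the binomial likelihood: posterior = Beta(a+s, b+f).
So a = 14 − 6 = 8 and b = 49 − 35 = 14.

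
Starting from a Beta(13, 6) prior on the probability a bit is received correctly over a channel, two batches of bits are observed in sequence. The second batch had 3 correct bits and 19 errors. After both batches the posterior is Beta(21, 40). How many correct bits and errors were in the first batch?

5 correct bits and 15 errors

Sequential conjugate updates are equivalent to a single update on the pooled data, so total successes = posterior α − prior α and total failures = posterior β − prior β.
Total across both batches: 21−13=8 correct bits, 40−6=34 errors.
Subtract the second batch: 8−3=5 correct bits and 34−19=15 errors.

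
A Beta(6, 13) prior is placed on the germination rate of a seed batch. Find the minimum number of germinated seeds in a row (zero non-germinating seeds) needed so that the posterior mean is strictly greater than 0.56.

k = 11

After k germinated seeds and 0 non-germinating seeds the posterior is Beta(6+k, 13), with mean (6+k)/(6+13+k).
Set (6+k)/(19+k) > 0.56 and solve: k > (0.56·19 − 6)/(1 − 0.56) = 10.545.
The smallest integer exceeding 10.545 is 11, and checking k=11: (17)/(30) = 0.5667 > 0.56.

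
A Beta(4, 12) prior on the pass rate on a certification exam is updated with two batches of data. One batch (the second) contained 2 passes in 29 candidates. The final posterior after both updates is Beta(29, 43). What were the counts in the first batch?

23 passes and 4 failures

Because Beta–binomial updating is additive in the counts, the combined data contributed (α_post−α_prior, β_post−β_prior) successes and failures.
Total across both batches: 29−4=25 passes, 43−12=31 failures.
Subtract the second batch: 25−2=23 passes and 31−27=4 failures.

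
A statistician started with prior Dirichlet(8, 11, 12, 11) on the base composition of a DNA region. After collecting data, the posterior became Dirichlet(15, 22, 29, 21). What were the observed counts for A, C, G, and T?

For a Dirichlet(α) prior with multinomial counts c, the posterior is Dirichlet(α + c) componentwise.
Counts are posterior − prior componentwise: 15−8=7, 22−11=11, 29−12=17, 21−11=10.

counts (7, 11, 17, 10)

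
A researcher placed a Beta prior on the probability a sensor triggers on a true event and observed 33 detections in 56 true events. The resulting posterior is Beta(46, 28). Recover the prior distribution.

Beta(13, 5)

Under Beta–binomial conjugacy the posterior parameters are (α+s, β+f).
So α = 46 − 33 = 13 and β = 28 − 23 = 5.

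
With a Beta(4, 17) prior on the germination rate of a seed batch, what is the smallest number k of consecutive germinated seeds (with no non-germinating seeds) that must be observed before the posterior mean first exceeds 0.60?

After k germinated seeds and 0 non-germinating seeds the posterior is Beta(4+k, 17), with mean (4+k)/(4+17+k).
Set (4+k)/(21+k) > 0.60 and solve: k > (0.60·21 − 4)/(1 − 0.60) = 21.500.
The smallest integer exceeding 21.500 is 22.

k = 22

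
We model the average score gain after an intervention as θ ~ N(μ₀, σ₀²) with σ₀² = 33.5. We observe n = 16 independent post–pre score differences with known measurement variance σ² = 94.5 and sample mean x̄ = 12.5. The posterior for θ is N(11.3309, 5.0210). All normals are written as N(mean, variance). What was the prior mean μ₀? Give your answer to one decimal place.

μ₀ = 4.7

With known observation variance, the Normal–Normal posterior has precision τ_n = τ₀ + n/σ² and mean μ_n = (τ₀μ₀ + (n/σ²)x̄)/τ_n.
Here τ₀ = 1/33.5 = 0.029851 and τ_data = 16/94.5 = 0.169312, so τ_n = 0.199163.
Rearranging for μ₀: μ₀ = (μ_n·τ_n − τ_data·x̄)/τ₀ = (11.3309·0.199163 − 0.169312·12.5) / 0.029851 = 0.140296/0.029851 ≈ 4.7.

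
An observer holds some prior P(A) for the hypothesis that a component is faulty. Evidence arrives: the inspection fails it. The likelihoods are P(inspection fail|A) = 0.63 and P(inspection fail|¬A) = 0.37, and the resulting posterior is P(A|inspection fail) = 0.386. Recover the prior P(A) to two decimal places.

In odds form, posterior odds = prior odds × likelihood ratio, so prior odds = posterior odds ÷ LR.
Posterior odds = 0.386/(1−0.386) = 0.6287. LR = 0.63/0.37 = 1.7027.
Prior odds = 0.6287/1.7027 = 0.3692, so P(A) = 0.3692/(1+0.3692) ≈ 0.27.

P(A) = 0.27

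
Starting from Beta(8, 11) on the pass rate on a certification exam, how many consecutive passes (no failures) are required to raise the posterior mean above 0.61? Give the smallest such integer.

k = 10

After k passes and 0 failures the posterior is Beta(8+k, 11), with mean (8+k)/(8+11+k).
Set (8+k)/(19+k) > 0.61 and solve: k > (0.61·19 − 8)/(1 − 0.61) = 9.205.
The smallest integer exceeding 9.205 is 10, and checking k=10: (18)/(29) = 0.6207 > 0.61.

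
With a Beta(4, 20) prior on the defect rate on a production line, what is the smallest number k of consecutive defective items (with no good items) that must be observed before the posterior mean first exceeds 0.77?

After k defective items and 0 good items the posterior is Beta(4+k, 20), with mean (4+k)/(4+20+k).
Set (4+k)/(24+k) > 0.77 and solve: k > (0.77·24 − 4)/(1 − 0.77) = 62.957.
The smallest integer exceeding 62.957 is 63, and checking k=63: (67)/(87) = 0.7701 > 0.77.

k = 63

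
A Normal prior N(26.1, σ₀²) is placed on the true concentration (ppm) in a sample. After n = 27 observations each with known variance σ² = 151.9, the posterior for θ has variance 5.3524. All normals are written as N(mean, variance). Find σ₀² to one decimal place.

Posterior precision equals prior precision plus data precision: 1/σ_n² = 1/σ₀² + n/σ².
So 1/σ₀² = 1/5.3524 − 27/151.9 = 0.186832 − 0.177749 = 0.009083.
Hence σ₀² = 1/0.009083 ≈ 110.1.

σ₀² = 110.1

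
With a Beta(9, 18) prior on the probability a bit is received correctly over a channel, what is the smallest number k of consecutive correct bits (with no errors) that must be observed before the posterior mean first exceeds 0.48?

After k correct bits and 0 errors the posterior is Beta(9+k, 18), with mean (9+k)/(9+18+k).
Set (9+k)/(27+k) > 0.48 and solve: k > (0.48·27 − 9)/(1 − 0.48) = 7.615.
The smallest integer exceeding 7.615 is 8, and checking k=8: (17)/(35) = 0.4857 > 0.48.

k = 8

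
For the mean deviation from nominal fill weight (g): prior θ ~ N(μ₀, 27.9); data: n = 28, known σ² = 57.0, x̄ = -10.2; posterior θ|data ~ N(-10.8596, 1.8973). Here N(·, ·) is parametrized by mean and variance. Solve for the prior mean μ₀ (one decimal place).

The posterior mean is a precision-weighted average: μ_n = (τ₀μ₀ + τ_data·x̄)/(τ₀+τ_data), with τ₀=1/σ₀² and τ_data=n/σ².
Here τ₀ = 1/27.9 = 0.035842 and τ_data = 28/57.0 = 0.491228, so τ_n = 0.527070.
Rearranging for μ₀: μ₀ = (μ_n·τ_n − τ_data·x̄)/τ₀ = (-10.8596·0.527070 − 0.491228·-10.2) / 0.035842 = -0.713244/0.035842 ≈ -19.9.

μ₀ = -19.9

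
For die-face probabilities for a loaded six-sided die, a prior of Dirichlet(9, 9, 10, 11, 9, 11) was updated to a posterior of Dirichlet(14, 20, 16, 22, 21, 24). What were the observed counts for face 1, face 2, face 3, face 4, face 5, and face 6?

counts (5, 11, 6, 11, 12, 13)

For a Dirichlet(α) prior with multinomial counts c, the posterior is Dirichlet(α + c) componentwise.
Counts are posterior − prior componentwise: 14−9=5, 20−9=11, 16−10=6, 22−11=11, 21−9=12, 24−11=13.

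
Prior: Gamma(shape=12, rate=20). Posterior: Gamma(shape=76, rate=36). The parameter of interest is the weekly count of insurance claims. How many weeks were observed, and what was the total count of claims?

A Gamma(α, β) prior (rate parametrization) on a Poisson rate with n observations summing to S gives posterior Gamma(α+S, β+n).
Matching: Σxᵢ = 76 − 12 = 64 and n = 36 − 20 = 16.

n = 16 weeks with total 64 claims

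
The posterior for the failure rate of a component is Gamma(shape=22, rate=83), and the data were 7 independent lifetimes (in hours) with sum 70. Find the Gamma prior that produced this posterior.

Gamma(shape=15, rate=13)

Gamma–exponential conjugacy: posterior shape = α + n, posterior rate = β + Σtᵢ.
So α = 22 − 7 = 15 and β = 83 − 70 = 13.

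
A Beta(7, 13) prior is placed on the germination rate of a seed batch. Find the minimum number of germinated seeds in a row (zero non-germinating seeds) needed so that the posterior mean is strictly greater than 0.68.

k = 21

After k germinated seeds and 0 non-germinating seeds the posterior is Beta(7+k, 13), with mean (7+k)/(7+13+k).
Set (7+k)/(20+k) > 0.68 and solve: k > (0.68·20 − 7)/(1 − 0.68) = 20.625.
The smallest integer exceeding 20.625 is 21.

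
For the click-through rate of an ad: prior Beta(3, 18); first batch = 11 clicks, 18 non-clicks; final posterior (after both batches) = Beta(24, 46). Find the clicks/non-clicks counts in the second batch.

Because Beta–binomial updating is additive in the counts, the combined data contributed (α_post−α_prior, β_post−β_prior) successes and failures.
Total across both batches: 24−3=21 clicks, 46−18=28 non-clicks.
Subtract the first batch: 21−11=10 clicks and 28−18=10 non-clicks.

10 clicks and 10 non-clicks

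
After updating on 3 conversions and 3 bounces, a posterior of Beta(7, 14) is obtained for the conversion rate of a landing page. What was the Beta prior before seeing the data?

A Beta(α, β) prior with s successes and f failures in binomial data gives a Beta(α+s, β+f) posterior.
Subtract the data counts: 7−3=4, 14−3=11.

Beta(4, 11)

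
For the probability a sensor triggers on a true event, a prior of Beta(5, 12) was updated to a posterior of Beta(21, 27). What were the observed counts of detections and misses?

Beta is conjugate to the binomial likelihood: posterior = Beta(a+s, b+f).
Match parameters: s=21−5=16, f=27−12=15.

16 detections and 15 misses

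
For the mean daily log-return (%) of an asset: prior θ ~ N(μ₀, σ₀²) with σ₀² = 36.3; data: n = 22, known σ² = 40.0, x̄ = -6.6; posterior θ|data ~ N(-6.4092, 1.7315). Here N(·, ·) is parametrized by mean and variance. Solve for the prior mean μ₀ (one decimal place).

The posterior mean is a precision-weighted average: μ_n = (τ₀μ₀ + τ_data·x̄)/(τ₀+τ_data), with τ₀=1/σ₀² and τ_data=n/σ².
Here τ₀ = 1/36.3 = 0.027548 and τ_data = 22/40.0 = 0.550000, so τ_n = 0.577548.
Rearranging for μ₀: μ₀ = (μ_n·τ_n − τ_data·x̄)/τ₀ = (-6.4092·0.577548 − 0.550000·-6.6) / 0.027548 = -0.071621/0.027548 ≈ -2.6.

μ₀ = -2.6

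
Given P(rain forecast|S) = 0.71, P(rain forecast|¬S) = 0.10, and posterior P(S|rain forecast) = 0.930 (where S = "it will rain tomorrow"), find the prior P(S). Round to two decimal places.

Bayes' rule in odds form gives O(S|E) = O(S)·[P(E|S)/P(E|¬S)], hence O(S) = O(S|E)/LR.
Posterior odds = 0.930/(1−0.930) = 13.2857. LR = 0.71/0.10 = 7.1000.
Prior odds = 13.2857/7.1000 = 1.8712, so P(S) = 1.8712/(1+1.8712) ≈ 0.65.

P(S) = 0.65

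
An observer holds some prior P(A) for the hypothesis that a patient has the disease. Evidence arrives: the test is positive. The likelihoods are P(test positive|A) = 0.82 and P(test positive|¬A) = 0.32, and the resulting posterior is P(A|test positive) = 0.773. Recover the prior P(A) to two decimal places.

In odds form, posterior odds = prior odds × likelihood ratio, so prior odds = posterior odds ÷ LR.
Posterior odds = 0.773/(1−0.773) = 3.4053. LR = 0.82/0.32 = 2.5625.
Prior odds = 3.4053/2.5625 = 1.3289, so P(A) = 1.3289/(1+1.3289) ≈ 0.57.

P(A) = 0.57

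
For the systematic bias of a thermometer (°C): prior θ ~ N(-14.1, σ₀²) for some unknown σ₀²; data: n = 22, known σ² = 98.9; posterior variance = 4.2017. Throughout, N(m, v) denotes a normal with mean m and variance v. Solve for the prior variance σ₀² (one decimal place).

For the Normal–Normal model with known σ², precisions add: τ_n = τ₀ + n/σ².
So 1/σ₀² = 1/4.2017 − 22/98.9 = 0.237999 − 0.222447 = 0.015552.
Hence σ₀² = 1/0.015552 ≈ 64.3.

σ₀² = 64.3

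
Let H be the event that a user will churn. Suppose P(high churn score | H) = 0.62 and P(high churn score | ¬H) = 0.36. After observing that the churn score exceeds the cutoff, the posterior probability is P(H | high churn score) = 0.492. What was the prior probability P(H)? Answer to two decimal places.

P(H) = 0.36

In odds form, posterior odds = prior odds × likelihood ratio, so prior odds = posterior odds ÷ LR.
Posterior odds = 0.492/(1−0.492) = 0.9685. LR = 0.62/0.36 = 1.7222.
Prior odds = 0.9685/1.7222 = 0.5624, so P(H) = 0.5624/(1+0.5624) ≈ 0.36.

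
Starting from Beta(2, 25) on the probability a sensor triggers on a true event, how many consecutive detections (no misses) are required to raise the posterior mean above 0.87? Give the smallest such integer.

After k detections and 0 misses the posterior is Beta(2+k, 25), with mean (2+k)/(2+25+k).
Set (2+k)/(27+k) > 0.87 and solve: k > (0.87·27 − 2)/(1 − 0.87) = 165.308.
The smallest integer exceeding 165.308 is 166, and checking k=166: (168)/(193) = 0.8705 > 0.87.

k = 166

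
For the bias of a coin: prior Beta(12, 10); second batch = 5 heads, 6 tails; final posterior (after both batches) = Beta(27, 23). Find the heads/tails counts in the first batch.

Because Beta–binomial updating is additive in the counts, the combined data contributed (α_post−α_prior, β_post−β_prior) successes and failures.
Total across both batches: 27−12=15 heads, 23−10=13 tails.
Subtract the second batch: 15−5=10 heads and 13−6=7 tails.

10 heads and 7 tails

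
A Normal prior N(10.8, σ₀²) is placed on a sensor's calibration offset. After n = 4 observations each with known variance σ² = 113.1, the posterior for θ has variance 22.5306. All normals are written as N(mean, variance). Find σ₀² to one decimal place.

For the Normal–Normal model with known σ², precisions add: τ_n = τ₀ + n/σ².
So 1/σ₀² = 1/22.5306 − 4/113.1 = 0.044384 − 0.035367 = 0.009017.
Hence σ₀² = 1/0.009017 ≈ 110.9.

σ₀² = 110.9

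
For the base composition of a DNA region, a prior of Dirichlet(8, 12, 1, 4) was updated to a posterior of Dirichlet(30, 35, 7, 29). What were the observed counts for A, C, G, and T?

For a Dirichlet(α) prior with multinomial counts c, the posterior is Dirichlet(α + c) componentwise.
Counts are posterior − prior componentwise: 30−8=22, 35−12=23, 7−1=6, 29−4=25.

counts (22, 23, 6, 25)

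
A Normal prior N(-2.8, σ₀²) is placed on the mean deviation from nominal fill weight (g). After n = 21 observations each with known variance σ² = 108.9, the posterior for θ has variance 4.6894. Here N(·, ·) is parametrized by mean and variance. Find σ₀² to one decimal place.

For the Normal–Normal model with known σ², precisions add: τ_n = τ₀ + n/σ².
So 1/σ₀² = 1/4.6894 − 21/108.9 = 0.213247 − 0.192837 = 0.020410.
Hence σ₀² = 1/0.020410 ≈ 49.0.

σ₀² = 49.0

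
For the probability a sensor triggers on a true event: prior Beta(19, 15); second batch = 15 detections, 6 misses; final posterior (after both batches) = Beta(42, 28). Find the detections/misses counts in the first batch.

Because Beta–binomial updating is additive in the counts, the combined data contributed (α_post−α_prior, β_post−β_prior) successes and failures.
Total across both batches: 42−19=23 detections, 28−15=13 misses.
Subtract the second batch: 23−15=8 detections and 13−6=7 misses.

8 detections and 7 misses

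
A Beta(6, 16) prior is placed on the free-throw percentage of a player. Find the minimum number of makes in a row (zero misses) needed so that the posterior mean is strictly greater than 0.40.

k = 5

After k makes and 0 misses the posterior is Beta(6+k, 16), with mean (6+k)/(6+16+k).
Set (6+k)/(22+k) > 0.40 and solve: k > (0.40·22 − 6)/(1 − 0.40) = 4.667.
The smallest integer exceeding 4.667 is 5.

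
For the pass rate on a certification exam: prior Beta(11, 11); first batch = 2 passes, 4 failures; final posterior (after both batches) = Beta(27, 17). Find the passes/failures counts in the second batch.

14 passes and 2 failures

Sequential conjugate updates are equivalent to a single update on the pooled data, so total successes = posterior α − prior α and total failures = posterior β − prior β.
Total across both batches: 27−11=16 passes, 17−11=6 failures.
Subtract the first batch: 16−2=14 passes and 6−4=2 failures.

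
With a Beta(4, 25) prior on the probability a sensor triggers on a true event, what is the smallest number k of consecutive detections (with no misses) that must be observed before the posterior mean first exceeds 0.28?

After k detections and 0 misses the posterior is Beta(4+k, 25), with mean (4+k)/(4+25+k).
Set (4+k)/(29+k) > 0.28 and solve: k > (0.28·29 − 4)/(1 − 0.28) = 5.722.
The smallest integer exceeding 5.722 is 6.

k = 6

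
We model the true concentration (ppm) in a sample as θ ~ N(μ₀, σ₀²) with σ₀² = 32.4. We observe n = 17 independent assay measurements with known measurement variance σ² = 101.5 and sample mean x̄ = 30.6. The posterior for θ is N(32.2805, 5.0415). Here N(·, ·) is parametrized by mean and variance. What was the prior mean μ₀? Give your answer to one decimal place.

The posterior mean is a precision-weighted average: μ_n = (τ₀μ₀ + τ_data·x̄)/(τ₀+τ_data), with τ₀=1/σ₀² and τ_data=n/σ².
Here τ₀ = 1/32.4 = 0.030864 and τ_data = 17/101.5 = 0.167488, so τ_n = 0.198352.
Rearranging for μ₀: μ₀ = (μ_n·τ_n − τ_data·x̄)/τ₀ = (32.2805·0.198352 − 0.167488·30.6) / 0.030864 = 1.277769/0.030864 ≈ 41.4.

μ₀ = 41.4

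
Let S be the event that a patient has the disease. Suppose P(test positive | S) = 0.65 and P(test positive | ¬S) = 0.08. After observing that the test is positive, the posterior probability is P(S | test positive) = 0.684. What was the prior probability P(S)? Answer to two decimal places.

In odds form, posterior odds = prior odds × likelihood ratio, so prior odds = posterior odds ÷ LR.
Posterior odds = 0.684/(1−0.684) = 2.1646. LR = 0.65/0.08 = 8.1250.
Prior odds = 2.1646/8.1250 = 0.2664, so P(S) = 0.2664/(1+0.2664) ≈ 0.21.

P(S) = 0.21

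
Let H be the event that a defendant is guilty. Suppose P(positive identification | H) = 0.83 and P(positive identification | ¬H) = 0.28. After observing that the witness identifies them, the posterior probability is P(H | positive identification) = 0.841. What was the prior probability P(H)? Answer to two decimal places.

In odds form, posterior odds = prior odds × likelihood ratio, so prior odds = posterior odds ÷ LR.
Posterior odds = 0.841/(1−0.841) = 5.2893. LR = 0.83/0.28 = 2.9643.
Prior odds = 5.2893/2.9643 = 1.7843, so P(H) = 1.7843/(1+1.7843) ≈ 0.64.

P(H) = 0.64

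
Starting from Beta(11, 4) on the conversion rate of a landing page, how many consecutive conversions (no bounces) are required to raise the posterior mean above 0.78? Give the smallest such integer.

After k conversions and 0 bounces the posterior is Beta(11+k, 4), with mean (11+k)/(11+4+k).
Set (11+k)/(15+k) > 0.78 and solve: k > (0.78·15 − 11)/(1 − 0.78) = 3.182.
The smallest integer exceeding 3.182 is 4.

k = 4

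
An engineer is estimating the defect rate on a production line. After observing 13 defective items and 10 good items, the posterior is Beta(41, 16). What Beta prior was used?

Beta is conjugate to the binomial likelihood: posterior = Beta(α+s, β+f).
So α = 41 − 13 = 28 and β = 16 − 10 = 6.

Beta(28, 6)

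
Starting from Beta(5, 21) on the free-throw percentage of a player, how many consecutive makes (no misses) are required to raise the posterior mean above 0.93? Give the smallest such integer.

After k makes and 0 misses the posterior is Beta(5+k, 21), with mean (5+k)/(5+21+k).
Set (5+k)/(26+k) > 0.93 and solve: k > (0.93·26 − 5)/(1 − 0.93) = 274.000.
The smallest integer exceeding 274.000 is 275.

k = 275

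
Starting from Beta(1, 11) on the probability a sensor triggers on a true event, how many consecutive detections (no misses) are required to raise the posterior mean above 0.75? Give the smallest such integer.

After k detections and 0 misses the posterior is Beta(1+k, 11), with mean (1+k)/(1+11+k).
Set (1+k)/(12+k) > 0.75 and solve: k > (0.75·12 − 1)/(1 − 0.75) = 32.000.
The smallest integer exceeding 32.000 is 33.

k = 33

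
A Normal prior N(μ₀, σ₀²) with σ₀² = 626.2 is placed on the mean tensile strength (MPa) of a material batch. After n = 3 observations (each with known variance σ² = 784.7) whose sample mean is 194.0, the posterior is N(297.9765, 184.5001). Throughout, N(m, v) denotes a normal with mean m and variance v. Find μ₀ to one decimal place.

The posterior mean is a precision-weighted average: μ_n = (τ₀μ₀ + τ_data·x̄)/(τ₀+τ_data), with τ₀=1/σ₀² and τ_data=n/σ².
Here τ₀ = 1/626.2 = 0.001597 and τ_data = 3/784.7 = 0.003823, so τ_n = 0.005420.
Rearranging for μ₀: μ₀ = (μ_n·τ_n − τ_data·x̄)/τ₀ = (297.9765·0.005420 − 0.003823·194.0) / 0.001597 = 0.873371/0.001597 ≈ 546.9.

μ₀ = 546.9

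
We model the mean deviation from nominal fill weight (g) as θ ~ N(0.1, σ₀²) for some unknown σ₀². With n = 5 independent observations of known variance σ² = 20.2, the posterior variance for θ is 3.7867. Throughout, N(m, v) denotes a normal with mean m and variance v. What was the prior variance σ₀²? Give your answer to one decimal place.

Posterior precision equals prior precision plus data precision: 1/σ_n² = 1/σ₀² + n/σ².
So 1/σ₀² = 1/3.7867 − 5/20.2 = 0.264082 − 0.247525 = 0.016557.
Hence σ₀² = 1/0.016557 ≈ 60.4.

σ₀² = 60.4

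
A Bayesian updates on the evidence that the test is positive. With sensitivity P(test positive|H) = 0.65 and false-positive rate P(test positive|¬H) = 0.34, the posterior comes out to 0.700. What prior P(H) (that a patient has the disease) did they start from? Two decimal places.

P(H) = 0.55

In odds form, posterior odds = prior odds × likelihood ratio, so prior odds = posterior odds ÷ LR.
Posterior odds = 0.700/(1−0.700) = 2.3333. LR = 0.65/0.34 = 1.9118.
Prior odds = 2.3333/1.9118 = 1.2205, so P(H) = 1.2205/(1+1.2205) ≈ 0.55.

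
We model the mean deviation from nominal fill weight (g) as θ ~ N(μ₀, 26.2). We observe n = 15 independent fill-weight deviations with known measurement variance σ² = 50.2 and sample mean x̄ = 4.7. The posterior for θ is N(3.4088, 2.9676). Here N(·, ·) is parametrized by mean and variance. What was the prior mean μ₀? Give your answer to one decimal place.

μ₀ = -6.7

With known observation variance, the Normal–Normal posterior has precision τ_n = τ₀ + n/σ² and mean μ_n = (τ₀μ₀ + (n/σ²)x̄)/τ_n.
Here τ₀ = 1/26.2 = 0.038168 and τ_data = 15/50.2 = 0.298805, so τ_n = 0.336973.
Rearranging for μ₀: μ₀ = (μ_n·τ_n − τ_data·x̄)/τ₀ = (3.4088·0.336973 − 0.298805·4.7) / 0.038168 = -0.255710/0.038168 ≈ -6.7.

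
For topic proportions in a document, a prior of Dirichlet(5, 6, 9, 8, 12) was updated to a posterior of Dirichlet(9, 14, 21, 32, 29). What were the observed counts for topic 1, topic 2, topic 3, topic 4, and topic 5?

counts (4, 8, 12, 24, 17)

For a Dirichlet(α) prior with multinomial counts c, the posterior is Dirichlet(α + c) componentwise.
Counts are posterior − prior componentwise: 9−5=4, 14−6=8, 21−9=12, 32−8=24, 29−12=17.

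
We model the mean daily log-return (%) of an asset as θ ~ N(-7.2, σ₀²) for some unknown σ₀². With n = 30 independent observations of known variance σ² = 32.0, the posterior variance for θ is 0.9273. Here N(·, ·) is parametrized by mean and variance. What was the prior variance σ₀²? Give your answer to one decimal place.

For the Normal–Normal model with known σ², precisions add: τ_n = τ₀ + n/σ².
So 1/σ₀² = 1/0.9273 − 30/32.0 = 1.078400 − 0.937500 = 0.140900.
Hence σ₀² = 1/0.140900 ≈ 7.1.

σ₀² = 7.1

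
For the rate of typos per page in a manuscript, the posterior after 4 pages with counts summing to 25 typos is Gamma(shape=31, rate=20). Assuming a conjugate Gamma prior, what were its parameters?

Gamma(shape=6, rate=16)

Gamma–Poisson conjugacy: posterior shape = α + Σxᵢ, posterior rate = β + n.
So α = 31 − 25 = 6 and β = 20 − 4 = 16.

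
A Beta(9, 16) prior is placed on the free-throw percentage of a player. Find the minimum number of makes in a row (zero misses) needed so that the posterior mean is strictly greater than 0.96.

After k makes and 0 misses the posterior is Beta(9+k, 16), with mean (9+k)/(9+16+k).
Set (9+k)/(25+k) > 0.96 and solve: k > (0.96·25 − 9)/(1 − 0.96) = 375.000.
The smallest integer exceeding 375.000 is 376, and checking k=376: (385)/(401) = 0.9601 > 0.96.

k = 376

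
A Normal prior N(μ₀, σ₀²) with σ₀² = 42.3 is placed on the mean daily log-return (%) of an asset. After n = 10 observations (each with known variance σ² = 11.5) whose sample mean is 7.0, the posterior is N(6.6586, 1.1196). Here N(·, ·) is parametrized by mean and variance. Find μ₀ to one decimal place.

μ₀ = -5.9

The posterior mean is a precision-weighted average: μ_n = (τ₀μ₀ + τ_data·x̄)/(τ₀+τ_data), with τ₀=1/σ₀² and τ_data=n/σ².
Here τ₀ = 1/42.3 = 0.023641 and τ_data = 10/11.5 = 0.869565, so τ_n = 0.893206.
Rearranging for μ₀: μ₀ = (μ_n·τ_n − τ_data·x̄)/τ₀ = (6.6586·0.893206 − 0.869565·7.0) / 0.023641 = -0.139454/0.023641 ≈ -5.9.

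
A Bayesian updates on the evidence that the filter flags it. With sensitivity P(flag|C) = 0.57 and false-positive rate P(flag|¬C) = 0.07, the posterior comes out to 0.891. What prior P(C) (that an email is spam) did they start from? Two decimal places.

Bayes' rule in odds form gives O(C|E) = O(C)·[P(E|C)/P(E|¬C)], hence O(C) = O(C|E)/LR.
Posterior odds = 0.891/(1−0.891) = 8.1743. LR = 0.57/0.07 = 8.1429.
Prior odds = 8.1743/8.1429 = 1.0039, so P(C) = 1.0039/(1+1.0039) ≈ 0.50.

P(C) = 0.50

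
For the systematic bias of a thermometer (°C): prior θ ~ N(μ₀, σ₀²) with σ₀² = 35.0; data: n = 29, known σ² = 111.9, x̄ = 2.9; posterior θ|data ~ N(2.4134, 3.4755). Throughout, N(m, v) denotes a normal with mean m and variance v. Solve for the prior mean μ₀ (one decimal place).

μ₀ = -2.0

With known observation variance, the Normal–Normal posterior has precision τ_n = τ₀ + n/σ² and mean μ_n = (τ₀μ₀ + (n/σ²)x̄)/τ_n.
Here τ₀ = 1/35.0 = 0.028571 and τ_data = 29/111.9 = 0.259160, so τ_n = 0.287731.
Rearranging for μ₀: μ₀ = (μ_n·τ_n − τ_data·x̄)/τ₀ = (2.4134·0.287731 − 0.259160·2.9) / 0.028571 = -0.057154/0.028571 ≈ -2.0.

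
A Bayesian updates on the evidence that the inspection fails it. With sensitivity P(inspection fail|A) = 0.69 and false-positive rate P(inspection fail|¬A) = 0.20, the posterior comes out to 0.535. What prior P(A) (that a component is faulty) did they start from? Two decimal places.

Bayes' rule in odds form gives O(A|E) = O(A)·[P(E|A)/P(E|¬A)], hence O(A) = O(A|E)/LR.
Posterior odds = 0.535/(1−0.535) = 1.1505. LR = 0.69/0.20 = 3.4500.
Prior odds = 1.1505/3.4500 = 0.3335, so P(A) = 0.3335/(1+0.3335) ≈ 0.25.

P(A) = 0.25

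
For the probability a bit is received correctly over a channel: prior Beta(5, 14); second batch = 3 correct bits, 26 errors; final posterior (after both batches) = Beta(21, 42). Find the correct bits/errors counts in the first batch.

Because Beta–binomial updating is additive in the counts, the combined data contributed (α_post−α_prior, β_post−β_prior) successes and failures.
Total across both batches: 21−5=16 correct bits, 42−14=28 errors.
Subtract the second batch: 16−3=13 correct bits and 28−26=2 errors.

13 correct bits and 2 errors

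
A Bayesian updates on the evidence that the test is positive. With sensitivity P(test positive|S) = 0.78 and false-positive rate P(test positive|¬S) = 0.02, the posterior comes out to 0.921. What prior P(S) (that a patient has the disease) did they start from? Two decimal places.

Bayes' rule in odds form gives O(S|E) = O(S)·[P(E|S)/P(E|¬S)], hence O(S) = O(S|E)/LR.
Posterior odds = 0.921/(1−0.921) = 11.6582. LR = 0.78/0.02 = 39.0000.
Prior odds = 11.6582/39.0000 = 0.2989, so P(S) = 0.2989/(1+0.2989) ≈ 0.23.

P(S) = 0.23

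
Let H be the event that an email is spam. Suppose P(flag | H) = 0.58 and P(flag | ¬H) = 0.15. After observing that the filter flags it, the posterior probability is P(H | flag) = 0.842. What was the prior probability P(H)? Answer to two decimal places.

P(H) = 0.58

In odds form, posterior odds = prior odds × likelihood ratio, so prior odds = posterior odds ÷ LR.
Posterior odds = 0.842/(1−0.842) = 5.3291. LR = 0.58/0.15 = 3.8667.
Prior odds = 5.3291/3.8667 = 1.3782, so P(H) = 1.3782/(1+1.3782) ≈ 0.58.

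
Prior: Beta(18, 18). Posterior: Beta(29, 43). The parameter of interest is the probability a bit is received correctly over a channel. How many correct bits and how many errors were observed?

Beta is conjugate to the binomial likelihood: posterior = Beta(a+s, b+f).
So s = 29 − 18 = 11 and f = 43 − 18 = 25.

11 correct bits and 25 errors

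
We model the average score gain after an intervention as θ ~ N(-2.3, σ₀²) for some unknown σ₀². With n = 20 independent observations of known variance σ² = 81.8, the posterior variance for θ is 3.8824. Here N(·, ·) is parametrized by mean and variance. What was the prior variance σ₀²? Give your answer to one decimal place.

Posterior precision equals prior precision plus data precision: 1/σ_n² = 1/σ₀² + n/σ².
So 1/σ₀² = 1/3.8824 − 20/81.8 = 0.257573 − 0.244499 = 0.013074.
Hence σ₀² = 1/0.013074 ≈ 76.5.

σ₀² = 76.5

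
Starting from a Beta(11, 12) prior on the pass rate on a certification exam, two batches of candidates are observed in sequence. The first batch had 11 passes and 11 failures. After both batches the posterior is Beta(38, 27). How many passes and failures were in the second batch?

16 passes and 4 failures

Because Beta–binomial updating is additive in the counts, the combined data contributed (α_post−α_prior, β_post−β_prior) successes and failures.
Total across both batches: 38−11=27 passes, 27−12=15 failures.
Subtract the first batch: 27−11=16 passes and 15−11=4 failures.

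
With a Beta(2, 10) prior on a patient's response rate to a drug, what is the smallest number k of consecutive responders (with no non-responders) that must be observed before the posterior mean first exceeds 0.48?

After k responders and 0 non-responders the posterior is Beta(2+k, 10), with mean (2+k)/(2+10+k).
Set (2+k)/(12+k) > 0.48 and solve: k > (0.48·12 − 2)/(1 − 0.48) = 7.231.
The smallest integer exceeding 7.231 is 8.

k = 8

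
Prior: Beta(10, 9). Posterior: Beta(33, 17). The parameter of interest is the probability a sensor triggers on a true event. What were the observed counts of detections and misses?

Under Beta–binomial conjugacy the posterior parameters are (α+s, β+f).
Match parameters: s=33−10=23, f=17−9=8.

23 detections and 8 misses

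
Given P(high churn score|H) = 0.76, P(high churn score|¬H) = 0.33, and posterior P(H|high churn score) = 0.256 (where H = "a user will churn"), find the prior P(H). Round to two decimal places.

Bayes' rule in odds form gives O(H|E) = O(H)·[P(E|H)/P(E|¬H)], hence O(H) = O(H|E)/LR.
Posterior odds = 0.256/(1−0.256) = 0.3441. LR = 0.76/0.33 = 2.3030.
Prior odds = 0.3441/2.3030 = 0.1494, so P(H) = 0.1494/(1+0.1494) ≈ 0.13.

P(H) = 0.13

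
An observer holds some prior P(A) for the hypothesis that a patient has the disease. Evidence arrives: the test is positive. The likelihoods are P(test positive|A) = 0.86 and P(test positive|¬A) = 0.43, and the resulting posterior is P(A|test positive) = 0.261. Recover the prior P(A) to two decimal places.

In odds form, posterior odds = prior odds × likelihood ratio, so prior odds = posterior odds ÷ LR.
Posterior odds = 0.261/(1−0.261) = 0.3532. LR = 0.86/0.43 = 2.0000.
Prior odds = 0.3532/2.0000 = 0.1766, so P(A) = 0.1766/(1+0.1766) ≈ 0.15.

P(A) = 0.15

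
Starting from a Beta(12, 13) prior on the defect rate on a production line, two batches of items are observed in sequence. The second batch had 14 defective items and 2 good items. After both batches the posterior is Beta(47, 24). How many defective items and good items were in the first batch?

21 defective items and 9 good items

Because Beta–binomial updating is additive in the counts, the combined data contributed (α_post−α_prior, β_post−β_prior) successes and failures.
Total across both batches: 47−12=35 defective items, 24−13=11 good items.
Subtract the second batch: 35−14=21 defective items and 11−2=9 good items.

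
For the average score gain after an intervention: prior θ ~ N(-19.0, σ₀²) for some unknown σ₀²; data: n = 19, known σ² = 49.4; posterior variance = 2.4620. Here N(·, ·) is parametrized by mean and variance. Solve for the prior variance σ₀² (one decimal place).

Posterior precision equals prior precision plus data precision: 1/σ_n² = 1/σ₀² + n/σ².
So 1/σ₀² = 1/2.4620 − 19/49.4 = 0.406174 − 0.384615 = 0.021559.
Hence σ₀² = 1/0.021559 ≈ 46.4.

σ₀² = 46.4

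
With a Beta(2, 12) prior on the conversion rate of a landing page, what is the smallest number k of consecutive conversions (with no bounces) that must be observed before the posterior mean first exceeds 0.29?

After k conversions and 0 bounces the posterior is Beta(2+k, 12), with mean (2+k)/(2+12+k).
Set (2+k)/(14+k) > 0.29 and solve: k > (0.29·14 − 2)/(1 − 0.29) = 2.901.
The smallest integer exceeding 2.901 is 3.

k = 3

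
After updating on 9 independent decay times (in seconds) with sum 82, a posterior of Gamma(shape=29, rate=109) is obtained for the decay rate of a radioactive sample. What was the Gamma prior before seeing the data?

Gamma–exponential conjugacy: posterior shape = α + n, posterior rate = β + Σtᵢ.
So α = 29 − 9 = 20 and β = 109 − 82 = 27.

Gamma(shape=20, rate=27)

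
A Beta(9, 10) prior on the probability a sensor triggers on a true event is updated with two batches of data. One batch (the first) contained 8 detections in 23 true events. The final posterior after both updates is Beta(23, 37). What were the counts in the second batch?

Sequential conjugate updates are equivalent to a single update on the pooled data, so total successes = posterior α − prior α and total failures = posterior β − prior β.
Total across both batches: 23−9=14 detections, 37−10=27 misses.
Subtract the first batch: 14−8=6 detections and 27−15=12 misses.

6 detections and 12 misses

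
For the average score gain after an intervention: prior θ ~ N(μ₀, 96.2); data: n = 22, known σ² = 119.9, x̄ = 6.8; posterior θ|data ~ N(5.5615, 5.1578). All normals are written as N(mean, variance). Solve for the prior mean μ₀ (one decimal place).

μ₀ = -16.3

The posterior mean is a precision-weighted average: μ_n = (τ₀μ₀ + τ_data·x̄)/(τ₀+τ_data), with τ₀=1/σ₀² and τ_data=n/σ².
Here τ₀ = 1/96.2 = 0.010395 and τ_data = 22/119.9 = 0.183486, so τ_n = 0.193881.
Rearranging for μ₀: μ₀ = (μ_n·τ_n − τ_data·x̄)/τ₀ = (5.5615·0.193881 − 0.183486·6.8) / 0.010395 = -0.169436/0.010395 ≈ -16.3.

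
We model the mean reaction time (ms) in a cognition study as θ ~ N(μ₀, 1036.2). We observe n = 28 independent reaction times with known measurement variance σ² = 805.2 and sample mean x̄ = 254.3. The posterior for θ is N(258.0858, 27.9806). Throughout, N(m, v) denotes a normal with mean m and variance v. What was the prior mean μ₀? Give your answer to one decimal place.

μ₀ = 394.5

With known observation variance, the Normal–Normal posterior has precision τ_n = τ₀ + n/σ² and mean μ_n = (τ₀μ₀ + (n/σ²)x̄)/τ_n.
Here τ₀ = 1/1036.2 = 0.000965 and τ_data = 28/805.2 = 0.034774, so τ_n = 0.035739.
Rearranging for μ₀: μ₀ = (μ_n·τ_n − τ_data·x̄)/τ₀ = (258.0858·0.035739 − 0.034774·254.3) / 0.000965 = 0.380700/0.000965 ≈ 394.5.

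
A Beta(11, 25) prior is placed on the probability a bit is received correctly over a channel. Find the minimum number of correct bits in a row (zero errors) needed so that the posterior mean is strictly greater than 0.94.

k = 381

After k correct bits and 0 errors the posterior is Beta(11+k, 25), with mean (11+k)/(11+25+k).
Set (11+k)/(36+k) > 0.94 and solve: k > (0.94·36 − 11)/(1 − 0.94) = 380.667.
The smallest integer exceeding 380.667 is 381.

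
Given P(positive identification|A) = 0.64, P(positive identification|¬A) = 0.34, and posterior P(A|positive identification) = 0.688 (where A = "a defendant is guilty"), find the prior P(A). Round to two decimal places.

Bayes' rule in odds form gives O(A|E) = O(A)·[P(E|A)/P(E|¬A)], hence O(A) = O(A|E)/LR.
Posterior odds = 0.688/(1−0.688) = 2.2051. LR = 0.64/0.34 = 1.8824.
Prior odds = 2.2051/1.8824 = 1.1714, so P(A) = 1.1714/(1+1.1714) ≈ 0.54.

P(A) = 0.54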